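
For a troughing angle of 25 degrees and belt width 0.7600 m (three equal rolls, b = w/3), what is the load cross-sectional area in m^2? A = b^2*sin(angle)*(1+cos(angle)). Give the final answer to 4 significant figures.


b = 0.7600/3 = 0.253333 m
A = 0.253333^2 * sin(25 deg) * (1 + cos(25 deg))
A = 0.05170 m^2


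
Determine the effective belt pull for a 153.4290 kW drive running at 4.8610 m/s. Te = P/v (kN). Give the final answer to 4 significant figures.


Te = P / v = 153.4290 / 4.8610
Te = 31.56 kN


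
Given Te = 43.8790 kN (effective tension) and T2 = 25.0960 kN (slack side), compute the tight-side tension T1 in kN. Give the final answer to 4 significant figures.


T1 = Te + T2 = 43.8790 + 25.0960
T1 = 68.97 kN


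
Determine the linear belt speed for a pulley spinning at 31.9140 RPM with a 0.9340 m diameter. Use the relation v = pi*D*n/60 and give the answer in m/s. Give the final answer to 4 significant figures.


v = pi * 0.9340 * 31.9140 / 60
v = 1.561 m/s


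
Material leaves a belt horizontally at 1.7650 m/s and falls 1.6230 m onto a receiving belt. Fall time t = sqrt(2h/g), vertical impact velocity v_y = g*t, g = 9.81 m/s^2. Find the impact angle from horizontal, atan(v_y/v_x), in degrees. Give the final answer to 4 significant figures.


t = sqrt(2*1.6230/9.81) = 0.575228 s
v_y = 9.81 * 0.575228 = 5.64299 m/s
angle = atan(5.64299 / 1.7650) = 72.63 deg


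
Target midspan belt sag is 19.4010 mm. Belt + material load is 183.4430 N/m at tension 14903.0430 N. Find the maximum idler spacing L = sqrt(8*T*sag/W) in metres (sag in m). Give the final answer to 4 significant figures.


sag = 19.4010/1000 = 0.019401 m
L = sqrt(8 * 14903.0430 * 0.019401 / 183.4430)
L = 3.551 m


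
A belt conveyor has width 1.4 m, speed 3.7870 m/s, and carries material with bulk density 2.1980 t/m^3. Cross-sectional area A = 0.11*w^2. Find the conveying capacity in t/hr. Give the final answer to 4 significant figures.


A = 0.11 * 1.4^2 = 0.2156 m^2
C = 0.2156 * 3.7870 * 2.1980 * 3600
C = 6461 t/hr


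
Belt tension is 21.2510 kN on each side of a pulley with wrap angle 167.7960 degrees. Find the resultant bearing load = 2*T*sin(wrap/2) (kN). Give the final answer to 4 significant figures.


F = 2 * 21.2510 * sin(167.7960/2 deg)
F = 42.26 kN


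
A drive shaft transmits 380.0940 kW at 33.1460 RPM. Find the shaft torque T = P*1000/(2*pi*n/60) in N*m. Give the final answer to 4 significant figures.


omega = 2*pi*33.1460/60 = 3.47104 rad/s
T = 380.0940*1000 / 3.47104
T = 109500 N*m


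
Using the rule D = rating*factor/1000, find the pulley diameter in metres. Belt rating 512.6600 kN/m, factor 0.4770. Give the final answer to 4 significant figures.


D = 512.6600 * 0.4770 / 1000
D = 0.2445 m


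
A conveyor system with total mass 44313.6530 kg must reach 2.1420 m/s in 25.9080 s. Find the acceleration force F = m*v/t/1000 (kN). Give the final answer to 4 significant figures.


F = 44313.6530 * 2.1420 / 25.9080 / 1000
F = 3.664 kN


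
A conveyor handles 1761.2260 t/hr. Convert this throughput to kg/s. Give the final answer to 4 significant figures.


m_dot = 1761.2260 * 1000 / 3600
m_dot = 489.2 kg/s


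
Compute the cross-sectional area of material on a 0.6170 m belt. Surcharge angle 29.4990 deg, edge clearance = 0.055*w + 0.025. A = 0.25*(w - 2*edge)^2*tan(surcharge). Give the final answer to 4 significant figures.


edge = 0.055*0.6170 + 0.025 = 0.058935 m
ew = 0.6170 - 2*0.058935 = 0.49913 m
A = 0.25 * 0.49913^2 * tan(29.4990 deg)
A = 0.03524 m^2


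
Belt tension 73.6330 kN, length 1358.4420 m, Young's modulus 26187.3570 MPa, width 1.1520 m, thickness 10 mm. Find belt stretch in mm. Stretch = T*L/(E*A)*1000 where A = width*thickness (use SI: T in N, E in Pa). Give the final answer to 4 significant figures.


A = 1.1520 * 0.01 = 0.01152 m^2
Stretch = 73.6330*1000 * 1358.4420 / (26187.3570e6 * 0.01152) * 1000
Stretch = 331.6 mm


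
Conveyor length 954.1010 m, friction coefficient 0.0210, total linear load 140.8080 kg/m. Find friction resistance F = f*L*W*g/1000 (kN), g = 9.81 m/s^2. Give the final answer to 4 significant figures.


F = 0.0210 * 954.1010 * 140.8080 * 9.81 / 1000
F = 27.68 kN


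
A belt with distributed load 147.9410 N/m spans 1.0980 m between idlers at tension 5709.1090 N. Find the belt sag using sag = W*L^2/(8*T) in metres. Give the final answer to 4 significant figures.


sag = 147.9410 * 1.0980^2 / (8 * 5709.1090)
sag = 0.003905 m


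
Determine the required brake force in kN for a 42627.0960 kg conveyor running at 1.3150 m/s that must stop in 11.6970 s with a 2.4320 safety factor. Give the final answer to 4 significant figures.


F = 42627.0960 * 1.3150 / 11.6970 * 2.4320 / 1000
F = 11.65 kN


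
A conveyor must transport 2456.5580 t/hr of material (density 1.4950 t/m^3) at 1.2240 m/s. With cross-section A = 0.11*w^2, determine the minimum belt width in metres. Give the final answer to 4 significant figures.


A_req = 2456.5580 / (1.2240 * 1.4950 * 3600) = 0.372908 m^2
w = sqrt(0.372908 / 0.11)
w = 1.841 m


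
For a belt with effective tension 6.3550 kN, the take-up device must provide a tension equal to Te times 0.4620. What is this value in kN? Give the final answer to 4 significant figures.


T_tu = 6.3550 * 0.4620
T_tu = 2.936 kN


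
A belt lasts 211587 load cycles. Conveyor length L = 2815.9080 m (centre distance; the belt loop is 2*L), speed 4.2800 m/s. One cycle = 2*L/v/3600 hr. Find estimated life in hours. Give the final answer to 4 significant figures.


cycle_time = 2 * 2815.9080 / 4.2800 / 3600 = 0.365512 hr
life = 211587 * 0.365512 = 77340 hours


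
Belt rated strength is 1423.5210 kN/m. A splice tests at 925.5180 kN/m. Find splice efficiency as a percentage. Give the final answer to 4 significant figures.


Eff = 925.5180 / 1423.5210 * 100
Eff = 65.02 %


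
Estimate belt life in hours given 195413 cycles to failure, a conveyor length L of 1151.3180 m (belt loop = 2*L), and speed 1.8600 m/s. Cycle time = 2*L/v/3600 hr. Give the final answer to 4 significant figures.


cycle_time = 2 * 1151.3180 / 1.8600 / 3600 = 0.343882 hr
life = 195413 * 0.343882 = 67200 hours


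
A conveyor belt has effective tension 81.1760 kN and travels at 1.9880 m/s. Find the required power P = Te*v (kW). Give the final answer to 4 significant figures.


P = Te * v = 81.1760 * 1.9880
P = 161.4 kW


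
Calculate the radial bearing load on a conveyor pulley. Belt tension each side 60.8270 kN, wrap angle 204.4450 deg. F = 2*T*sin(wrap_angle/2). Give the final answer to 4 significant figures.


F = 2 * 60.8270 * sin(204.4450/2 deg)
F = 118.9 kN


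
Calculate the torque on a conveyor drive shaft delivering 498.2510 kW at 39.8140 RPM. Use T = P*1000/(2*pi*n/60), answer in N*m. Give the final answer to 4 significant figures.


omega = 2*pi*39.8140/60 = 4.16931 rad/s
T = 498.2510*1000 / 4.16931
T = 119500 N*m


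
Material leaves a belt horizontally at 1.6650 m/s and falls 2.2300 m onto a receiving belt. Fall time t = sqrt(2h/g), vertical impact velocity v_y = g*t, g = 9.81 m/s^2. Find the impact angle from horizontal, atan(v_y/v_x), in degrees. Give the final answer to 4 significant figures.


t = sqrt(2*2.2300/9.81) = 0.674269 s
v_y = 9.81 * 0.674269 = 6.61458 m/s
angle = atan(6.61458 / 1.6650) = 75.87 deg


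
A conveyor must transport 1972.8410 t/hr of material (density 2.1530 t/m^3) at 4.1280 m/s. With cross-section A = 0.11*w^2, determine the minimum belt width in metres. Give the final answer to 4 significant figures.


A_req = 1972.8410 / (4.1280 * 2.1530 * 3600) = 0.0616603 m^2
w = sqrt(0.0616603 / 0.11)
w = 0.7487 m


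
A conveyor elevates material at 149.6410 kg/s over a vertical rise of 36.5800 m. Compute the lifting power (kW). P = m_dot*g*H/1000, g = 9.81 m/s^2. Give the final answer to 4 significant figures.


P = 149.6410 * 9.81 * 36.5800 / 1000
P = 53.70 kW


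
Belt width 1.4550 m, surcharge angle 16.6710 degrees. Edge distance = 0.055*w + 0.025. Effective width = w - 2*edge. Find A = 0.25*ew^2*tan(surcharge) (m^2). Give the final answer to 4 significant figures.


edge = 0.055*1.4550 + 0.025 = 0.105025 m
ew = 1.4550 - 2*0.105025 = 1.24495 m
A = 0.25 * 1.24495^2 * tan(16.6710 deg)
A = 0.1160 m^2


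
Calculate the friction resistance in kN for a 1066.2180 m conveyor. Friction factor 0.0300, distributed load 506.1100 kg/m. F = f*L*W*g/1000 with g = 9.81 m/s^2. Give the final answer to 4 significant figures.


F = 0.0300 * 1066.2180 * 506.1100 * 9.81 / 1000
F = 158.8 kN


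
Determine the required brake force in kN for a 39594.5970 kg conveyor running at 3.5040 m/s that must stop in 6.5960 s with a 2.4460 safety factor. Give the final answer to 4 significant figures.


F = 39594.5970 * 3.5040 / 6.5960 * 2.4460 / 1000
F = 51.45 kN


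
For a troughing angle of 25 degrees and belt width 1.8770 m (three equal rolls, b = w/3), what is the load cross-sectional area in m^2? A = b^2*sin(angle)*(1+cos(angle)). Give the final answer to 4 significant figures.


b = 1.8770/3 = 0.625667 m
A = 0.625667^2 * sin(25 deg) * (1 + cos(25 deg))
A = 0.3154 m^2


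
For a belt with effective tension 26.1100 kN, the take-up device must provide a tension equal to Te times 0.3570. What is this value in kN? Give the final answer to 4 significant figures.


T_tu = 26.1100 * 0.3570
T_tu = 9.321 kN


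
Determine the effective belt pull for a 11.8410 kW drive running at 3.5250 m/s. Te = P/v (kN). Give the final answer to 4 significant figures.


Te = P / v = 11.8410 / 3.5250
Te = 3.359 kN


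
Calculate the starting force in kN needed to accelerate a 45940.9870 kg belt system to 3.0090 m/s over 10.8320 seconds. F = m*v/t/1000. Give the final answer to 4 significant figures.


F = 45940.9870 * 3.0090 / 10.8320 / 1000
F = 12.76 kN


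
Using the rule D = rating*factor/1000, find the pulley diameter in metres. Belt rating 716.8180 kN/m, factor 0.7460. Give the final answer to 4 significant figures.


D = 716.8180 * 0.7460 / 1000
D = 0.5347 m


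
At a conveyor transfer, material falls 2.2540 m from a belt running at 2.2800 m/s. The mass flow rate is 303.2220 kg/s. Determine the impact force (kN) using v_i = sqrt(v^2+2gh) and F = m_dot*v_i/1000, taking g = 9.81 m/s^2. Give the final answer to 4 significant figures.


v_i = sqrt(2.2800^2 + 2*9.81*2.2540) = 7.03007 m/s
F = 303.2220 * 7.03007 / 1000
F = 2.132 kN


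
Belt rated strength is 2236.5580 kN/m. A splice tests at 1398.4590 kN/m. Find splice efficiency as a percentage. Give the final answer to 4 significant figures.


Eff = 1398.4590 / 2236.5580 * 100
Eff = 62.53 %


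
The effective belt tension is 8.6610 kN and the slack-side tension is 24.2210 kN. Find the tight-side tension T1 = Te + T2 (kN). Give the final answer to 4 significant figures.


T1 = Te + T2 = 8.6610 + 24.2210
T1 = 32.88 kN


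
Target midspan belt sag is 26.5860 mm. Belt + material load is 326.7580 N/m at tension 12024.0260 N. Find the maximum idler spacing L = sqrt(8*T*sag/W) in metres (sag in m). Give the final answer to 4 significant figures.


sag = 26.5860/1000 = 0.026586 m
L = sqrt(8 * 12024.0260 * 0.026586 / 326.7580)
L = 2.798 m


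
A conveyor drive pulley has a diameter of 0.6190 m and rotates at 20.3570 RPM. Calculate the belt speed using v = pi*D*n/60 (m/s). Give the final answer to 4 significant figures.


v = pi * 0.6190 * 20.3570 / 60
v = 0.6598 m/s


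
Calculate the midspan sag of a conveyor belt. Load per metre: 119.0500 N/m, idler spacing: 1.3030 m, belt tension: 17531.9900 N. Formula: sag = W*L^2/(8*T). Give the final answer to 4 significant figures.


sag = 119.0500 * 1.3030^2 / (8 * 17531.9900)
sag = 0.001441 m


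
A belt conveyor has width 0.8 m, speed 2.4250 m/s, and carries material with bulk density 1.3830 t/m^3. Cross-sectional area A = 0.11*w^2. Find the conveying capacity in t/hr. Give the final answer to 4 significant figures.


A = 0.11 * 0.8^2 = 0.0704 m^2
C = 0.0704 * 2.4250 * 1.3830 * 3600
C = 850.0 t/hr


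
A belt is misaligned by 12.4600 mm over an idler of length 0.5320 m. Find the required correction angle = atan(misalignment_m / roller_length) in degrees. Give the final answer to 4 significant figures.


misalign_m = 12.4600 / 1000 = 0.012460 m
angle = atan(0.012460 / 0.5320)
angle = 1.342 deg


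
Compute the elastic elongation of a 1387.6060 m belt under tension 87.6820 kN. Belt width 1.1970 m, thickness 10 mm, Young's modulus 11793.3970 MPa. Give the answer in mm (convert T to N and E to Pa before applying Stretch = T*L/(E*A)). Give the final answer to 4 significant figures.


A = 1.1970 * 0.01 = 0.01197 m^2
Stretch = 87.6820*1000 * 1387.6060 / (11793.3970e6 * 0.01197) * 1000
Stretch = 861.9 mm


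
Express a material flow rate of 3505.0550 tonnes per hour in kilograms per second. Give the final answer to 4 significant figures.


m_dot = 3505.0550 * 1000 / 3600
m_dot = 973.6 kg/s


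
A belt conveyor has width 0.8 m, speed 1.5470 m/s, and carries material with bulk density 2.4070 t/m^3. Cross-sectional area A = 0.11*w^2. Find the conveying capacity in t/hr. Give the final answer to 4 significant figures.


A = 0.11 * 0.8^2 = 0.0704 m^2
C = 0.0704 * 1.5470 * 2.4070 * 3600
C = 943.7 t/hr


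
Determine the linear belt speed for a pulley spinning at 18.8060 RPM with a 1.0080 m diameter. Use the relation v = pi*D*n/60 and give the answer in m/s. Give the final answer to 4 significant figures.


v = pi * 1.0080 * 18.8060 / 60
v = 0.9926 m/s


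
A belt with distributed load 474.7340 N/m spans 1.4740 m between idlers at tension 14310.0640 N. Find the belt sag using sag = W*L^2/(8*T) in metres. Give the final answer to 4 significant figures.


sag = 474.7340 * 1.4740^2 / (8 * 14310.0640)
sag = 0.009010 m


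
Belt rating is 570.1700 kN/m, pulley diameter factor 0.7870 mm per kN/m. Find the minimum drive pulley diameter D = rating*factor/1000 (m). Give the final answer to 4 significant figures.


D = 570.1700 * 0.7870 / 1000
D = 0.4487 m


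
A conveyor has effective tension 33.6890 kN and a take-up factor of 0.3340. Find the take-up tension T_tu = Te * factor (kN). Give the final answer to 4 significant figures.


T_tu = 33.6890 * 0.3340
T_tu = 11.25 kN


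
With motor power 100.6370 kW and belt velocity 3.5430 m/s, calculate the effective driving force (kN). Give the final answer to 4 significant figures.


Te = P / v = 100.6370 / 3.5430
Te = 28.40 kN


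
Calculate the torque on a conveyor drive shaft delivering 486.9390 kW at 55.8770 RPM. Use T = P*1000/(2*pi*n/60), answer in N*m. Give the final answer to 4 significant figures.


omega = 2*pi*55.8770/60 = 5.85143 rad/s
T = 486.9390*1000 / 5.85143
T = 83220 N*m


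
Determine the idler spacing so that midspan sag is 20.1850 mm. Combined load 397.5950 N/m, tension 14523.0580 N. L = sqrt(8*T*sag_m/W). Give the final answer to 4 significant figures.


sag = 20.1850/1000 = 0.020185 m
L = sqrt(8 * 14523.0580 * 0.020185 / 397.5950)
L = 2.429 m


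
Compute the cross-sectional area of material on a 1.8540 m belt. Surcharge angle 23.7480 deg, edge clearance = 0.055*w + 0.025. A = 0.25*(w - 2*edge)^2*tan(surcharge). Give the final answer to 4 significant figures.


edge = 0.055*1.8540 + 0.025 = 0.12697 m
ew = 1.8540 - 2*0.12697 = 1.60006 m
A = 0.25 * 1.60006^2 * tan(23.7480 deg)
A = 0.2816 m^2


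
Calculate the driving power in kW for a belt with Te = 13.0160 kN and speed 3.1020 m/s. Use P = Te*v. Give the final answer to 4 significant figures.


P = Te * v = 13.0160 * 3.1020
P = 40.38 kW


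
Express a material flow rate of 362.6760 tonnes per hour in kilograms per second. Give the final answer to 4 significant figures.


m_dot = 362.6760 * 1000 / 3600
m_dot = 100.7 kg/s


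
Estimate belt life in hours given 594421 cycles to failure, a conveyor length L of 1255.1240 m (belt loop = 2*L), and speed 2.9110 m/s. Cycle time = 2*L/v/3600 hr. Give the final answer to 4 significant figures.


cycle_time = 2 * 1255.1240 / 2.9110 / 3600 = 0.239537 hr
life = 594421 * 0.239537 = 142400 hours


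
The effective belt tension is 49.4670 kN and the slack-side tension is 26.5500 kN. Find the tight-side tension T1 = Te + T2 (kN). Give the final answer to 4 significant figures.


T1 = Te + T2 = 49.4670 + 26.5500
T1 = 76.02 kN


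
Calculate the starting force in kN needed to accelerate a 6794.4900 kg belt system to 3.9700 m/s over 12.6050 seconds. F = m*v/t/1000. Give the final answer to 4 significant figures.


F = 6794.4900 * 3.9700 / 12.6050 / 1000
F = 2.140 kN


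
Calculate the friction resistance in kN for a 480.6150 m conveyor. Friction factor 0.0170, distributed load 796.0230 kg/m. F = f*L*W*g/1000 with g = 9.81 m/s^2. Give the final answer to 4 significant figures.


F = 0.0170 * 480.6150 * 796.0230 * 9.81 / 1000
F = 63.80 kN


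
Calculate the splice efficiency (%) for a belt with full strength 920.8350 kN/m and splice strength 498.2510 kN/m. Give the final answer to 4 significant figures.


Eff = 498.2510 / 920.8350 * 100
Eff = 54.11 %


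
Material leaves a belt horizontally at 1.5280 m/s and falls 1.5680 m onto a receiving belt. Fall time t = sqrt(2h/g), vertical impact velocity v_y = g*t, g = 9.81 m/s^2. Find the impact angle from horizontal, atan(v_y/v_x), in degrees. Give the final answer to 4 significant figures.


t = sqrt(2*1.5680/9.81) = 0.565397 s
v_y = 9.81 * 0.565397 = 5.54654 m/s
angle = atan(5.54654 / 1.5280) = 74.60 deg


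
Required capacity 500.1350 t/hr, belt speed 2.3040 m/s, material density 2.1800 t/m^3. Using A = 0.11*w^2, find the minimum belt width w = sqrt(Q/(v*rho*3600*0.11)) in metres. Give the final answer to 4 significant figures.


A_req = 500.1350 / (2.3040 * 2.1800 * 3600) = 0.0276596 m^2
w = sqrt(0.0276596 / 0.11)
w = 0.5014 m


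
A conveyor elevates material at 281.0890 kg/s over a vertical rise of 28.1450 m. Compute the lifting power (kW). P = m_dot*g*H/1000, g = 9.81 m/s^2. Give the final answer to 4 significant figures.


P = 281.0890 * 9.81 * 28.1450 / 1000
P = 77.61 kW


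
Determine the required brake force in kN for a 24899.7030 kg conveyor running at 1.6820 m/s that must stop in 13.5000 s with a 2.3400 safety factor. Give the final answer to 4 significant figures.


F = 24899.7030 * 1.6820 / 13.5000 * 2.3400 / 1000
F = 7.259 kN


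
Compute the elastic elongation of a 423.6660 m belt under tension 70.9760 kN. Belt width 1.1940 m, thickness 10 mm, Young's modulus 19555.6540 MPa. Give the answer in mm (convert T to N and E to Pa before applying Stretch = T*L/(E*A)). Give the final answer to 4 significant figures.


A = 1.1940 * 0.01 = 0.01194 m^2
Stretch = 70.9760*1000 * 423.6660 / (19555.6540e6 * 0.01194) * 1000
Stretch = 128.8 mm


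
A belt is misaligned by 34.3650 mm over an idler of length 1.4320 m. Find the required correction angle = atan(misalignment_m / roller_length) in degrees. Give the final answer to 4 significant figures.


misalign_m = 34.3650 / 1000 = 0.034365 m
angle = atan(0.034365 / 1.4320)
angle = 1.375 deg


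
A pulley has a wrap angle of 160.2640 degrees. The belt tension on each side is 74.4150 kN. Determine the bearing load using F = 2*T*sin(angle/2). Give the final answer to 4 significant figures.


F = 2 * 74.4150 * sin(160.2640/2 deg)
F = 146.6 kN


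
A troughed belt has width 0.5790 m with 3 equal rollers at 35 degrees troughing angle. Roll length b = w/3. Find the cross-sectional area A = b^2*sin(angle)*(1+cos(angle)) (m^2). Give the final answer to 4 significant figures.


b = 0.5790/3 = 0.193 m
A = 0.193^2 * sin(35 deg) * (1 + cos(35 deg))
A = 0.03887 m^2


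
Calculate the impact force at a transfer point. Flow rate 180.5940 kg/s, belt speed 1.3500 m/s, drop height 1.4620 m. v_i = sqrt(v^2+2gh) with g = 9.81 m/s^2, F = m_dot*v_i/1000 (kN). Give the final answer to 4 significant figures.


v_i = sqrt(1.3500^2 + 2*9.81*1.4620) = 5.52331 m/s
F = 180.5940 * 5.52331 / 1000
F = 0.9975 kN


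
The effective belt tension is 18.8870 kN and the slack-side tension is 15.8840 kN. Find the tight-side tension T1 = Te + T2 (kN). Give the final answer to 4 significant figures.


T1 = Te + T2 = 18.8870 + 15.8840
T1 = 34.77 kN


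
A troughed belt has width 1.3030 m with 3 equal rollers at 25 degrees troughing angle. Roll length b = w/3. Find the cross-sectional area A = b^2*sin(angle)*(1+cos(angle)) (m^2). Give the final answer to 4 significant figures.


b = 1.3030/3 = 0.434333 m
A = 0.434333^2 * sin(25 deg) * (1 + cos(25 deg))
A = 0.1520 m^2


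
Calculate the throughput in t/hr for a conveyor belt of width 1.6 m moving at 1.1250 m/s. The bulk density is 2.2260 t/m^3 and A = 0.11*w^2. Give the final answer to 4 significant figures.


A = 0.11 * 1.6^2 = 0.2816 m^2
C = 0.2816 * 1.1250 * 2.2260 * 3600
C = 2539 t/hr


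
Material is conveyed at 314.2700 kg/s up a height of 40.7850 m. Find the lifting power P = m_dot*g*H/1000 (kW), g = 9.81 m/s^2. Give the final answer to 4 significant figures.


P = 314.2700 * 9.81 * 40.7850 / 1000
P = 125.7 kW


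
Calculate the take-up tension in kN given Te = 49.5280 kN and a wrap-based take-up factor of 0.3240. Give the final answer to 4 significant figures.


T_tu = 49.5280 * 0.3240
T_tu = 16.05 kN


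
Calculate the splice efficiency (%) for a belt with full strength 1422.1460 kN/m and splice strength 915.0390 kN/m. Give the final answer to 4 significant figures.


Eff = 915.0390 / 1422.1460 * 100
Eff = 64.34 %


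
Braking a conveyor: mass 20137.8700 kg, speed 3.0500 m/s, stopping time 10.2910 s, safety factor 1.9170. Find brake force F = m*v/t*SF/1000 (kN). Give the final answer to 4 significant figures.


F = 20137.8700 * 3.0500 / 10.2910 * 1.9170 / 1000
F = 11.44 kN


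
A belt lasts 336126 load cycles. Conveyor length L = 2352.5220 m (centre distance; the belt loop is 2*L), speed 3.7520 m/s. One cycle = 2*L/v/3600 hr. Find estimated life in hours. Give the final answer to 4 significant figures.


cycle_time = 2 * 2352.5220 / 3.7520 / 3600 = 0.348336 hr
life = 336126 * 0.348336 = 117100 hours


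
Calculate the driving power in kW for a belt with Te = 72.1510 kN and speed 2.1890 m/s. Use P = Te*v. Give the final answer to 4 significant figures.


P = Te * v = 72.1510 * 2.1890
P = 157.9 kW


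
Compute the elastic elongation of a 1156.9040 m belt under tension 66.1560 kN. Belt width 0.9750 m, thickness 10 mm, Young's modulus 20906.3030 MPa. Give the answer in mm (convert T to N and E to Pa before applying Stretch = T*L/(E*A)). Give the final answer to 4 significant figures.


A = 0.9750 * 0.01 = 0.00975 m^2
Stretch = 66.1560*1000 * 1156.9040 / (20906.3030e6 * 0.00975) * 1000
Stretch = 375.5 mm


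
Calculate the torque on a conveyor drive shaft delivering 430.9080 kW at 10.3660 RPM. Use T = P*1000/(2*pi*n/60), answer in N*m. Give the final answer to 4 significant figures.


omega = 2*pi*10.3660/60 = 1.08552 rad/s
T = 430.9080*1000 / 1.08552
T = 397000 N*m


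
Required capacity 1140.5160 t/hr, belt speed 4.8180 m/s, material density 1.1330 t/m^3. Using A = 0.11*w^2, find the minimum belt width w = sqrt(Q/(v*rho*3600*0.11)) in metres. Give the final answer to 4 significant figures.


A_req = 1140.5160 / (4.8180 * 1.1330 * 3600) = 0.0580366 m^2
w = sqrt(0.0580366 / 0.11)
w = 0.7264 m


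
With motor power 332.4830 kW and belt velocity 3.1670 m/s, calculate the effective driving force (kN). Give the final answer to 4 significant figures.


Te = P / v = 332.4830 / 3.1670
Te = 105.0 kN


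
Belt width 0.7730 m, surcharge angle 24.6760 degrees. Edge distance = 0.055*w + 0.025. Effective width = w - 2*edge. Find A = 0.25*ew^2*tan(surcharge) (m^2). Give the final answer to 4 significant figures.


edge = 0.055*0.7730 + 0.025 = 0.067515 m
ew = 0.7730 - 2*0.067515 = 0.63797 m
A = 0.25 * 0.63797^2 * tan(24.6760 deg)
A = 0.04675 m^2


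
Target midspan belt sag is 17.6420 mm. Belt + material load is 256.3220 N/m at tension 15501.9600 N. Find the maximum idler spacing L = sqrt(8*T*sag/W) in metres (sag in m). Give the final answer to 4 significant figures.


sag = 17.6420/1000 = 0.017642 m
L = sqrt(8 * 15501.9600 * 0.017642 / 256.3220)
L = 2.922 m


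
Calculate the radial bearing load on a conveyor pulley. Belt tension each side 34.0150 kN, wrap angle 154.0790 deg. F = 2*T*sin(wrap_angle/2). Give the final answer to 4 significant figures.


F = 2 * 34.0150 * sin(154.0790/2 deg)
F = 66.30 kN


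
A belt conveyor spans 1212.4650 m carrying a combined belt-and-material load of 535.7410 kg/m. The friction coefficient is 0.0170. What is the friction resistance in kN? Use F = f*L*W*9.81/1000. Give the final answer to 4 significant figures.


F = 0.0170 * 1212.4650 * 535.7410 * 9.81 / 1000
F = 108.3 kN


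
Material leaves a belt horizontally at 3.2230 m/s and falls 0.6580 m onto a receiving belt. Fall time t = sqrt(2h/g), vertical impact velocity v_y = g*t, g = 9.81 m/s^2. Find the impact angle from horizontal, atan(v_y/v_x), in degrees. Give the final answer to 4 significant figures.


t = sqrt(2*0.6580/9.81) = 0.366263 s
v_y = 9.81 * 0.366263 = 3.59304 m/s
angle = atan(3.59304 / 3.2230) = 48.11 deg


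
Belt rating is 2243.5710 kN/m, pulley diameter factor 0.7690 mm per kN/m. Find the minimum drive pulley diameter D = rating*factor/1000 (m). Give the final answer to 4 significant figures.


D = 2243.5710 * 0.7690 / 1000
D = 1.725 m


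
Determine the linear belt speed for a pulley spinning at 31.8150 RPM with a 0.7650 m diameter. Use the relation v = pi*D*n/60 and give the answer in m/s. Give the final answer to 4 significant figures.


v = pi * 0.7650 * 31.8150 / 60
v = 1.274 m/s


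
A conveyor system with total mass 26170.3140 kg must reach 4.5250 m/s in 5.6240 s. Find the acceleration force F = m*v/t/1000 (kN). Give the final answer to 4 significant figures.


F = 26170.3140 * 4.5250 / 5.6240 / 1000
F = 21.06 kN


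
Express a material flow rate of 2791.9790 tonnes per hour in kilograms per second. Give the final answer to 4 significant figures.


m_dot = 2791.9790 * 1000 / 3600
m_dot = 775.5 kg/s


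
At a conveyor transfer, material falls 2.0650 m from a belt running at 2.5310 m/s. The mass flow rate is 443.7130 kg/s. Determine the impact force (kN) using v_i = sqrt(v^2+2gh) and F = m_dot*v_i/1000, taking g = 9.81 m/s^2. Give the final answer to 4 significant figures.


v_i = sqrt(2.5310^2 + 2*9.81*2.0650) = 6.84991 m/s
F = 443.7130 * 6.84991 / 1000
F = 3.039 kN


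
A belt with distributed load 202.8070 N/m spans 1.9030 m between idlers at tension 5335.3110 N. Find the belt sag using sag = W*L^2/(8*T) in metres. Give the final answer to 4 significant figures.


sag = 202.8070 * 1.9030^2 / (8 * 5335.3110)
sag = 0.01721 m


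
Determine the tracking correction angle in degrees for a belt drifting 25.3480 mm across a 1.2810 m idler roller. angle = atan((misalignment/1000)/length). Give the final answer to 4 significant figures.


misalign_m = 25.3480 / 1000 = 0.025348 m
angle = atan(0.025348 / 1.2810)
angle = 1.134 deg


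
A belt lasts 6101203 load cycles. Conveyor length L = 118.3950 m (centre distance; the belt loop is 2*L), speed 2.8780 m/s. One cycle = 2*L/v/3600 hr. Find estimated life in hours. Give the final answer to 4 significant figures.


cycle_time = 2 * 118.3950 / 2.8780 / 3600 = 0.0228544 hr
life = 6101203 * 0.0228544 = 139400 hours


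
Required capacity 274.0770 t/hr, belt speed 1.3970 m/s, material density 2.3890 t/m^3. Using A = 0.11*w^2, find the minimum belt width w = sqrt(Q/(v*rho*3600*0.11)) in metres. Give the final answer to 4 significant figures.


A_req = 274.0770 / (1.3970 * 2.3890 * 3600) = 0.0228117 m^2
w = sqrt(0.0228117 / 0.11)
w = 0.4554 m


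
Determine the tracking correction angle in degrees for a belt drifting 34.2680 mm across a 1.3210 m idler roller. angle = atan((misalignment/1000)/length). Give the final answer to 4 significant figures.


misalign_m = 34.2680 / 1000 = 0.034268 m
angle = atan(0.034268 / 1.3210)
angle = 1.486 deg


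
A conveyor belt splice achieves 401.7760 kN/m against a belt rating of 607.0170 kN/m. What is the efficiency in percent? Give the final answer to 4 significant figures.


Eff = 401.7760 / 607.0170 * 100
Eff = 66.19 %


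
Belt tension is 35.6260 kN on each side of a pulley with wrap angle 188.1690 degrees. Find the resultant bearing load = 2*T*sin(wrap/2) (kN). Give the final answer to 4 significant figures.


F = 2 * 35.6260 * sin(188.1690/2 deg)
F = 71.07 kN


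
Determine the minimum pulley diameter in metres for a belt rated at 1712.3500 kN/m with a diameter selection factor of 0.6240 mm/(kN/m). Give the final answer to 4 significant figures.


D = 1712.3500 * 0.6240 / 1000
D = 1.069 m


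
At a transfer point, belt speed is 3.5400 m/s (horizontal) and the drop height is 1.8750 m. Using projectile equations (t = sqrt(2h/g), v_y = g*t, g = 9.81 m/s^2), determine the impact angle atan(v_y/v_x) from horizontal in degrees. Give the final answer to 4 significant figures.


t = sqrt(2*1.8750/9.81) = 0.618274 s
v_y = 9.81 * 0.618274 = 6.06527 m/s
angle = atan(6.06527 / 3.5400) = 59.73 deg


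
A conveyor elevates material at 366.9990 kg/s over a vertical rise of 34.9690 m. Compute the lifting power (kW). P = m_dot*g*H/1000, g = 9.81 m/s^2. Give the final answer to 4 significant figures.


P = 366.9990 * 9.81 * 34.9690 / 1000
P = 125.9 kW


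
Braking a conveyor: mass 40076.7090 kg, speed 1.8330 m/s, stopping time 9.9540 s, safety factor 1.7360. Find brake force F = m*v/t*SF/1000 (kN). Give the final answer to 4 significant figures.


F = 40076.7090 * 1.8330 / 9.9540 * 1.7360 / 1000
F = 12.81 kN


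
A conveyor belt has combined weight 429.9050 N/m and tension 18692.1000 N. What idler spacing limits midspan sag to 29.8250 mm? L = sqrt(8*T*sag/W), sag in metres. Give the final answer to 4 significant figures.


sag = 29.8250/1000 = 0.029825 m
L = sqrt(8 * 18692.1000 * 0.029825 / 429.9050)
L = 3.221 m


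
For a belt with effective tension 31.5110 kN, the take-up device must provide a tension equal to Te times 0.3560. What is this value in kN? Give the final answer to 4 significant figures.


T_tu = 31.5110 * 0.3560
T_tu = 11.22 kN


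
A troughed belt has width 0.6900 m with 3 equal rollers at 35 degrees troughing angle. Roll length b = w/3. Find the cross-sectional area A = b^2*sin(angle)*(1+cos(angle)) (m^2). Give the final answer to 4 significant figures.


b = 0.6900/3 = 0.23 m
A = 0.23^2 * sin(35 deg) * (1 + cos(35 deg))
A = 0.05520 m^2


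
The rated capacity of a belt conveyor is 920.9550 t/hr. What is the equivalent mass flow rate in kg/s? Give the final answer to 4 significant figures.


m_dot = 920.9550 * 1000 / 3600
m_dot = 255.8 kg/s


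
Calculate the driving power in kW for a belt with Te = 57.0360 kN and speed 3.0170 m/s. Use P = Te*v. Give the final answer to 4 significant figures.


P = Te * v = 57.0360 * 3.0170
P = 172.1 kW


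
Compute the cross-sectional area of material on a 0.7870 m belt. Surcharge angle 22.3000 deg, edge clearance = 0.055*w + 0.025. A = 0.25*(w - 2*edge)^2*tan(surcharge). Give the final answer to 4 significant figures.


edge = 0.055*0.7870 + 0.025 = 0.068285 m
ew = 0.7870 - 2*0.068285 = 0.65043 m
A = 0.25 * 0.65043^2 * tan(22.3000 deg)
A = 0.04338 m^2


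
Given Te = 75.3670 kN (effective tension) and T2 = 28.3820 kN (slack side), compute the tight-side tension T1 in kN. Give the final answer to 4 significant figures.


T1 = Te + T2 = 75.3670 + 28.3820
T1 = 103.7 kN


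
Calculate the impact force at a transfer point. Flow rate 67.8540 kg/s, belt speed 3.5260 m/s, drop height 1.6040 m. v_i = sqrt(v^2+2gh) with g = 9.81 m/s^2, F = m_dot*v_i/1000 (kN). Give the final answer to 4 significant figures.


v_i = sqrt(3.5260^2 + 2*9.81*1.6040) = 6.62595 m/s
F = 67.8540 * 6.62595 / 1000
F = 0.4496 kN


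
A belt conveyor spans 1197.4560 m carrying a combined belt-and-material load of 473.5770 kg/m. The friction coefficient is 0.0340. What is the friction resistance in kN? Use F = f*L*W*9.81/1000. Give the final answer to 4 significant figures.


F = 0.0340 * 1197.4560 * 473.5770 * 9.81 / 1000
F = 189.1 kN


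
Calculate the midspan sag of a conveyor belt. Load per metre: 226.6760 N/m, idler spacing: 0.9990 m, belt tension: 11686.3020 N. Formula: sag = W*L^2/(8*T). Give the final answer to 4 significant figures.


sag = 226.6760 * 0.9990^2 / (8 * 11686.3020)
sag = 0.002420 m


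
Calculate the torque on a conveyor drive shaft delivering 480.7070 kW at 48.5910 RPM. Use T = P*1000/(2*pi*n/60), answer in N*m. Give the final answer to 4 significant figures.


omega = 2*pi*48.5910/60 = 5.08844 rad/s
T = 480.7070*1000 / 5.08844
T = 94470 N*m


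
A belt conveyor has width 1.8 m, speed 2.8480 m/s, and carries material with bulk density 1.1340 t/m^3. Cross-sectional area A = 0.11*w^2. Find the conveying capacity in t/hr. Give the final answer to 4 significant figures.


A = 0.11 * 1.8^2 = 0.3564 m^2
C = 0.3564 * 2.8480 * 1.1340 * 3600
C = 4144 t/hr


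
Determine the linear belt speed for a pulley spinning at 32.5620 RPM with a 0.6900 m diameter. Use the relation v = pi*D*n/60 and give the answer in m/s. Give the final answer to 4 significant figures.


v = pi * 0.6900 * 32.5620 / 60
v = 1.176 m/s


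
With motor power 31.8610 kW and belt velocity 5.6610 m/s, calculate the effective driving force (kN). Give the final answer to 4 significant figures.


Te = P / v = 31.8610 / 5.6610
Te = 5.628 kN


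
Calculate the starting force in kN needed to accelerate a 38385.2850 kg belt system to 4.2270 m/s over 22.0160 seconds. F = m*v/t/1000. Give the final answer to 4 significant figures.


F = 38385.2850 * 4.2270 / 22.0160 / 1000
F = 7.370 kN


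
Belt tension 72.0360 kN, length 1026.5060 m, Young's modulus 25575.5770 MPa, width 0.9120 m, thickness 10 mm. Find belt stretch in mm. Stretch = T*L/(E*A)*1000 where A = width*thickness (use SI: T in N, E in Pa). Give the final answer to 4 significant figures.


A = 0.9120 * 0.01 = 0.00912 m^2
Stretch = 72.0360*1000 * 1026.5060 / (25575.5770e6 * 0.00912) * 1000
Stretch = 317.0 mm


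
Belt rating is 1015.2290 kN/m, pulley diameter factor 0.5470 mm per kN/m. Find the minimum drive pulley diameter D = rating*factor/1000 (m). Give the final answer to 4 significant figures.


D = 1015.2290 * 0.5470 / 1000
D = 0.5553 m


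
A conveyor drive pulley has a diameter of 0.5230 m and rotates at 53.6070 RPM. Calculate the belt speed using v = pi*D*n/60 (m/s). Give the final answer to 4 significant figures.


v = pi * 0.5230 * 53.6070 / 60
v = 1.468 m/s


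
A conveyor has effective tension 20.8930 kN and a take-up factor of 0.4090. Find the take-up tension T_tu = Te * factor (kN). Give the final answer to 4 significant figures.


T_tu = 20.8930 * 0.4090
T_tu = 8.545 kN


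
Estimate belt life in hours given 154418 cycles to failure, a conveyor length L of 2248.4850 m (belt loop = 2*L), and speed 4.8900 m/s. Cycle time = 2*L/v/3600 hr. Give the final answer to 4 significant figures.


cycle_time = 2 * 2248.4850 / 4.8900 / 3600 = 0.255452 hr
life = 154418 * 0.255452 = 39450 hours


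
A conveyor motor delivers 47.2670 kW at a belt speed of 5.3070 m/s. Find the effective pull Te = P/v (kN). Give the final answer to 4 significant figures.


Te = P / v = 47.2670 / 5.3070
Te = 8.907 kN


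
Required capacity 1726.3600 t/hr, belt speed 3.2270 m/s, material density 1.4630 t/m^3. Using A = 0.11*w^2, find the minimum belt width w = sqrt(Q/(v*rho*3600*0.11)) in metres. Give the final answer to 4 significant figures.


A_req = 1726.3600 / (3.2270 * 1.4630 * 3600) = 0.101575 m^2
w = sqrt(0.101575 / 0.11)
w = 0.9609 m


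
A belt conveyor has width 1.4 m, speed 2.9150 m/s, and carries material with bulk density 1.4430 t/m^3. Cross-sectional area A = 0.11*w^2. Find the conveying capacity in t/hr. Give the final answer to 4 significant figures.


A = 0.11 * 1.4^2 = 0.2156 m^2
C = 0.2156 * 2.9150 * 1.4430 * 3600
C = 3265 t/hr


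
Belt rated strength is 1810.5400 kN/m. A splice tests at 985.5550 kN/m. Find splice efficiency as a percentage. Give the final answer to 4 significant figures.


Eff = 985.5550 / 1810.5400 * 100
Eff = 54.43 %


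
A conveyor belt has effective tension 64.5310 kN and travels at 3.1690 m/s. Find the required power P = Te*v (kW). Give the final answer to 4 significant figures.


P = Te * v = 64.5310 * 3.1690
P = 204.5 kW


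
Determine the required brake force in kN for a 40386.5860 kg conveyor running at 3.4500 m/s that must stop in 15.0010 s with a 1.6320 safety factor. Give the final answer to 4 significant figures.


F = 40386.5860 * 3.4500 / 15.0010 * 1.6320 / 1000
F = 15.16 kN


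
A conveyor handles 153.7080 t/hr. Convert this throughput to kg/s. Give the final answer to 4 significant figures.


m_dot = 153.7080 * 1000 / 3600
m_dot = 42.70 kg/s


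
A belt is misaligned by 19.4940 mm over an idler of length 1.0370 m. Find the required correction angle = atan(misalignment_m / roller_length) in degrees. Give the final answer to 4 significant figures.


misalign_m = 19.4940 / 1000 = 0.019494 m
angle = atan(0.019494 / 1.0370)
angle = 1.077 deg


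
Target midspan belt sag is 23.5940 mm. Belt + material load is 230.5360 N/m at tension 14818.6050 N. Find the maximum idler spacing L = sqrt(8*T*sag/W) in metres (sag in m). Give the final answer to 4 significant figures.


sag = 23.5940/1000 = 0.023594 m
L = sqrt(8 * 14818.6050 * 0.023594 / 230.5360)
L = 3.483 m


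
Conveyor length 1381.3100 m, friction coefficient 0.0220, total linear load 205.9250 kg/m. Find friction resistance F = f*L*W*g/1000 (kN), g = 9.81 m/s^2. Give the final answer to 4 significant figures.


F = 0.0220 * 1381.3100 * 205.9250 * 9.81 / 1000
F = 61.39 kN


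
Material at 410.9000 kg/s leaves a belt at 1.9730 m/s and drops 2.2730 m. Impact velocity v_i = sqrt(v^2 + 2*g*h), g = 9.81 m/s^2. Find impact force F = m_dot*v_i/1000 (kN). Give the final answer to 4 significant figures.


v_i = sqrt(1.9730^2 + 2*9.81*2.2730) = 6.9634 m/s
F = 410.9000 * 6.9634 / 1000
F = 2.861 kN


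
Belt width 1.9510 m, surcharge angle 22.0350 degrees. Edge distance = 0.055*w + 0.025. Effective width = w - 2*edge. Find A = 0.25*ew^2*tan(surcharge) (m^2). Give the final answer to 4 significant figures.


edge = 0.055*1.9510 + 0.025 = 0.132305 m
ew = 1.9510 - 2*0.132305 = 1.68639 m
A = 0.25 * 1.68639^2 * tan(22.0350 deg)
A = 0.2878 m^2


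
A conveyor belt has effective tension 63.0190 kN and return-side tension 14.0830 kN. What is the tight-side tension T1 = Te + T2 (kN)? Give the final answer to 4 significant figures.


T1 = Te + T2 = 63.0190 + 14.0830
T1 = 77.10 kN


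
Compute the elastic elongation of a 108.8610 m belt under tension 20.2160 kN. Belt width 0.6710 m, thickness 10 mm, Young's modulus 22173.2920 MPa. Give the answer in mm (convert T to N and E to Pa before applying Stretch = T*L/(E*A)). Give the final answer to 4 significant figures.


A = 0.6710 * 0.01 = 0.00671 m^2
Stretch = 20.2160*1000 * 108.8610 / (22173.2920e6 * 0.00671) * 1000
Stretch = 14.79 mm


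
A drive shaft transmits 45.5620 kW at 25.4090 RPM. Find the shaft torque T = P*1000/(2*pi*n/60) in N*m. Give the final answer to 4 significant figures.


omega = 2*pi*25.4090/60 = 2.66082 rad/s
T = 45.5620*1000 / 2.66082
T = 17120 N*m


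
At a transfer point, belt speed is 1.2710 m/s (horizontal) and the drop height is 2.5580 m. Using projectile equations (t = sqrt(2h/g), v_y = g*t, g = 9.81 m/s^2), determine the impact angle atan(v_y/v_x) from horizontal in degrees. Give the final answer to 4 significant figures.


t = sqrt(2*2.5580/9.81) = 0.722156 s
v_y = 9.81 * 0.722156 = 7.08435 m/s
angle = atan(7.08435 / 1.2710) = 79.83 deg
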